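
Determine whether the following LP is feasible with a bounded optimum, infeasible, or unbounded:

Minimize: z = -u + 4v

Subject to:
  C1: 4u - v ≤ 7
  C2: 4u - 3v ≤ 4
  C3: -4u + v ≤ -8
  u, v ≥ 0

Infeasible (no feasible solution exists)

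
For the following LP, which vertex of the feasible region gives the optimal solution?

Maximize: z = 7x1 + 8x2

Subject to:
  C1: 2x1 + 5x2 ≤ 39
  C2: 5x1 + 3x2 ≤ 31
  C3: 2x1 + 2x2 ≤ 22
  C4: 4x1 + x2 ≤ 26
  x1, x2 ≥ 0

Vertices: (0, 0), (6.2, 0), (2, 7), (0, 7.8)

Evaluate the objective at each vertex of the feasible region:
  z(0, 0) = 0
  z(6.2, 0) = 43.4
  z(2, 7) = 70  ←
  z(0, 7.8) = 62.4
The maximum is at x1 = 2, x2 = 7.

(2, 7)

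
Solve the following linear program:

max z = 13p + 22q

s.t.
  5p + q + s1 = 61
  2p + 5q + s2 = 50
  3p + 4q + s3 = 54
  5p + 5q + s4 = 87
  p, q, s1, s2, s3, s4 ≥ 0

Evaluate the objective at each vertex of the feasible region:
  z(0, 0) = 0
  z(12.2, 0) = 158.6
  z(11.18, 5.118) = 257.9
  z(10, 6) = 262  ←
  z(0, 10) = 220
The maximum is at p = 10, q = 6.

p = 10, q = 6, z = 262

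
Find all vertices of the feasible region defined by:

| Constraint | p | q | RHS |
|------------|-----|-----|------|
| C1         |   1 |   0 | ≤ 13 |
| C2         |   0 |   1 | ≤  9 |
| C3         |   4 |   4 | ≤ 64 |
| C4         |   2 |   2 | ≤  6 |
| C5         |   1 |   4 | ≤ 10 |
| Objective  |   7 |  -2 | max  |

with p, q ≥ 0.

(0, 0), (3, 0), (0.6667, 2.333), (0, 2.5)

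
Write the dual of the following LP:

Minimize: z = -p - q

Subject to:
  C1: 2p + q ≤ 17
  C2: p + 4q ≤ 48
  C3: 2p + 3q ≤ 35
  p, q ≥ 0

Primal min cᵀx s.t. Ax ≤ b, x ≥ 0  →  Dual max −bᵀy s.t. Aᵀy ≥ −c, y ≥ 0.

Maximize: z = -17y1 - 48y2 - 35y3

Subject to:
  2y1 + y2 + 2y3 ≥ 1
  y1 + 4y2 + 3y3 ≥ 1
  y1, y2, y3 ≥ 0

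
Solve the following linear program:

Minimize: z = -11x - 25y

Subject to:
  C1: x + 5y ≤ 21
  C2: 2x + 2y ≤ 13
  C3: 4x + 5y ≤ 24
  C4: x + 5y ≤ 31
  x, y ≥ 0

Evaluate the objective at each vertex of the feasible region:
  z(0, 0) = 0
  z(6, 0) = -66
  z(1, 4) = -111  ←
  z(0, 4.2) = -105
The minimum is at x = 1, y = 4.

x = 1, y = 4, z = -111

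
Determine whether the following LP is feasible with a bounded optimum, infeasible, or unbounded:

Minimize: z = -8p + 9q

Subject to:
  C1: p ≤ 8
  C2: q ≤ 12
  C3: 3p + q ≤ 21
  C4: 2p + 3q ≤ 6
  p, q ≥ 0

Feasible with a bounded optimal solution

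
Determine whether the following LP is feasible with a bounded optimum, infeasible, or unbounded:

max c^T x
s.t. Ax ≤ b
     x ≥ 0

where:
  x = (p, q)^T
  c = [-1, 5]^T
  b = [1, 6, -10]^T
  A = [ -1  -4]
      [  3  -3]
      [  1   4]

Infeasible (no feasible solution exists)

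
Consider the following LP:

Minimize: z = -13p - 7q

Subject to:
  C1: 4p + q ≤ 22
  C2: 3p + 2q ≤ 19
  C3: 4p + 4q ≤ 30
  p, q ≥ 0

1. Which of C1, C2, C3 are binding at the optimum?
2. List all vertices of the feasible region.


1. C1, C2
2. (0, 0), (5.5, 0), (5, 2), (4, 3.5), (0, 7.5)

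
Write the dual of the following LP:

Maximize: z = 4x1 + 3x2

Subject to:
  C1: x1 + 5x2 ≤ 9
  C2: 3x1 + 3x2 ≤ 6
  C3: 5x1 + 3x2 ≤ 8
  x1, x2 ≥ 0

Primal max cᵀx s.t. Ax ≤ b, x ≥ 0  →  Dual min bᵀy s.t. Aᵀy ≥ c, y ≥ 0.

Minimize: z = 9y1 + 6y2 + 8y3

Subject to:
  y1 + 3y2 + 5y3 ≥ 4
  5y1 + 3y2 + 3y3 ≥ 3
  y1, y2, y3 ≥ 0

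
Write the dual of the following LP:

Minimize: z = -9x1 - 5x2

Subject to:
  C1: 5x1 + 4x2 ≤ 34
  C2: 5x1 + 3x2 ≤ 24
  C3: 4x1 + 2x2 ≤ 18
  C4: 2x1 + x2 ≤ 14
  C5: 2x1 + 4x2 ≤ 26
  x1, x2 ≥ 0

Primal min cᵀx s.t. Ax ≤ b, x ≥ 0  →  Dual max −bᵀy s.t. Aᵀy ≥ −c, y ≥ 0.

Maximize: z = -34y1 - 24y2 - 18y3 - 14y4 - 26y5

Subject to:
  5y1 + 5y2 + 4y3 + 2y4 + 2y5 ≥ 9
  4y1 + 3y2 + 2y3 + y4 + 4y5 ≥ 5
  y1, y2, y3, y4, y5 ≥ 0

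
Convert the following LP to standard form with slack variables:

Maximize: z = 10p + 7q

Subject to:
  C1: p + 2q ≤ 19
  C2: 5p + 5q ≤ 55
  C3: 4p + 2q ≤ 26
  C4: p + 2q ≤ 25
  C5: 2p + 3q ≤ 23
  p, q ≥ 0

max z = 10p + 7q

s.t.
  p + 2q + s1 = 19
  5p + 5q + s2 = 55
  4p + 2q + s3 = 26
  p + 2q + s4 = 25
  2p + 3q + s5 = 23
  p, q, s1, s2, s3, s4, s5 ≥ 0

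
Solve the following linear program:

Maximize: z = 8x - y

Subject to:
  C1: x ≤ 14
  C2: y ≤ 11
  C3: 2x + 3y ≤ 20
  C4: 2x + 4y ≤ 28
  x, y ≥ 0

Evaluate the objective at each vertex of the feasible region:
  z(0, 0) = 0
  z(10, 0) = 80  ←
  z(0, 6.667) = -6.667
The maximum is at x = 10, y = 0.

x = 10, y = 0, z = 80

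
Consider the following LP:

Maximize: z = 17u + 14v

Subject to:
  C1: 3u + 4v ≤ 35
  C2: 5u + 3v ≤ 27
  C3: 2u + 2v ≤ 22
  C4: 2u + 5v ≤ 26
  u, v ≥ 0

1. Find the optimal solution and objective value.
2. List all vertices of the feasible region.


1. u = 3, v = 4, z = 107
2. (0, 0), (5.4, 0), (3, 4), (0, 5.2)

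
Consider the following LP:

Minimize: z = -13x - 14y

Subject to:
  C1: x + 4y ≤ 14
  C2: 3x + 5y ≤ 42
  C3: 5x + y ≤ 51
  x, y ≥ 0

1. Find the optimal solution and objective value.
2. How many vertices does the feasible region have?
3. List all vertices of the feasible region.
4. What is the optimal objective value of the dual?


1. x = 10, y = 1, z = -144
2. 4
3. (0, 0), (10.2, 0), (10, 1), (0, 3.5)
4. -144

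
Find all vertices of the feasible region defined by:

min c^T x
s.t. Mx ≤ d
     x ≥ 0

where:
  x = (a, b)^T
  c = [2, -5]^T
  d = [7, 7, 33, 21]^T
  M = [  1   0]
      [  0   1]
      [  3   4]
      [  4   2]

(0, 0), (5.25, 0), (1.8, 6.9), (1.667, 7), (0, 7)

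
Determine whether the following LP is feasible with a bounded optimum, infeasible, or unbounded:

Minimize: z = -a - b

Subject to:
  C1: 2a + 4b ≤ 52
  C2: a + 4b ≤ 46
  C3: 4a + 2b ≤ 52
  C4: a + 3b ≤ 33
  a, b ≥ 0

Feasible with a bounded optimal solution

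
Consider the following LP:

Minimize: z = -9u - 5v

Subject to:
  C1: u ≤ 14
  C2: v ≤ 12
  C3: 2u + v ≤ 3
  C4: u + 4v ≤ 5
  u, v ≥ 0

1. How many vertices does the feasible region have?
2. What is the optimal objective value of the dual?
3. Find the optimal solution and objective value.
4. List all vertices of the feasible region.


1. 4
2. -14
3. u = 1, v = 1, z = -14
4. (0, 0), (1.5, 0), (1, 1), (0, 1.25)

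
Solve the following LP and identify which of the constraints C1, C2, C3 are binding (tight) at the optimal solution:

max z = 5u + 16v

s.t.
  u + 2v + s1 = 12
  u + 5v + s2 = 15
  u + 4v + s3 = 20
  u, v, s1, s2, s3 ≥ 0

At u = 10, v = 1, compute slack b - a·x for each constraint:
  C1: 12 − 12 = 0  (binding)
  C2: 15 − 15 = 0  (binding)
  C3: 20 − 14 = 6  (slack)

Optimal: u = 10, v = 1
Binding: C1, C2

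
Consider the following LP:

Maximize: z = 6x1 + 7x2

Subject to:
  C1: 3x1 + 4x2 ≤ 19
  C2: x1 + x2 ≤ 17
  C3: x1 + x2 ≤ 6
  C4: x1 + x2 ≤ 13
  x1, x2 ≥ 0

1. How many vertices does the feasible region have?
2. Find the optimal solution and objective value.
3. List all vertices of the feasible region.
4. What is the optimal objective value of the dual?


1. 4
2. x1 = 5, x2 = 1, z = 37
3. (0, 0), (6, 0), (5, 1), (0, 4.75)
4. 37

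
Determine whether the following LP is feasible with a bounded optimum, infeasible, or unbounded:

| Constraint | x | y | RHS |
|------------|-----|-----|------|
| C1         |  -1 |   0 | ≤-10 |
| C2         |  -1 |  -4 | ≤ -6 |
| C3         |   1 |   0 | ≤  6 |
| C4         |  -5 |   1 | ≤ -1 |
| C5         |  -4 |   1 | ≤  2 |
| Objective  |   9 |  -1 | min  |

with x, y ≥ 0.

Infeasible (no feasible solution exists)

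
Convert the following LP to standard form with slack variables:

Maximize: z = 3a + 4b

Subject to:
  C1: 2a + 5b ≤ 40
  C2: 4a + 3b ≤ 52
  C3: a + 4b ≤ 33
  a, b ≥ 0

max z = 3a + 4b

s.t.
  2a + 5b + s1 = 40
  4a + 3b + s2 = 52
  a + 4b + s3 = 33
  a, b, s1, s2, s3 ≥ 0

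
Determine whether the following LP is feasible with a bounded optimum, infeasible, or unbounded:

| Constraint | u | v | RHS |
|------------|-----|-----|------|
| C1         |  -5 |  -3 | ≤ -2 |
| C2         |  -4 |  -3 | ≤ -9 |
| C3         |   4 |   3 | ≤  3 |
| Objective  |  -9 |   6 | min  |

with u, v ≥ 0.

Infeasible (no feasible solution exists)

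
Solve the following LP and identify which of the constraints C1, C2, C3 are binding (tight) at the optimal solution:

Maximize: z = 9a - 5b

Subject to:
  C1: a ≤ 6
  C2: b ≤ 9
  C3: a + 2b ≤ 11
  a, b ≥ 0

At a = 6, b = 0, compute slack b - a·x for each constraint:
  C1: 6 − 6 = 0  (binding)
  C2: 9 − 0 = 9  (slack)
  C3: 11 − 6 = 5  (slack)

Optimal: a = 6, b = 0
Binding: C1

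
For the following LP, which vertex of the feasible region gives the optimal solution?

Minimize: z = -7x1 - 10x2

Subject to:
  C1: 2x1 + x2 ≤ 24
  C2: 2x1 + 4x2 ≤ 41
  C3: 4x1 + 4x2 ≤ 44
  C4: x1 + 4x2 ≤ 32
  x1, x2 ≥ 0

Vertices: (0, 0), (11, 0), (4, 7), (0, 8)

Evaluate the objective at each vertex of the feasible region:
  z(0, 0) = 0
  z(11, 0) = -77
  z(4, 7) = -98  ←
  z(0, 8) = -80
The minimum is at x1 = 4, x2 = 7.

(4, 7)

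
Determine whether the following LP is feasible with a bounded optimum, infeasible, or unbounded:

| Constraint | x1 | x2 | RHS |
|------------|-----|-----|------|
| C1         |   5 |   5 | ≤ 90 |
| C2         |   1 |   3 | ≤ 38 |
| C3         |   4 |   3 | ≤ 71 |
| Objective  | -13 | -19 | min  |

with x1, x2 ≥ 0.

Feasible with a bounded optimal solution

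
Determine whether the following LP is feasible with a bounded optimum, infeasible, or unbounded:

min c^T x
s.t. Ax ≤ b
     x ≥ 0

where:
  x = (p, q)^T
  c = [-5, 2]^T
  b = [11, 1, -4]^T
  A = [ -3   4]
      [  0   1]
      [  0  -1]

Infeasible (no feasible solution exists)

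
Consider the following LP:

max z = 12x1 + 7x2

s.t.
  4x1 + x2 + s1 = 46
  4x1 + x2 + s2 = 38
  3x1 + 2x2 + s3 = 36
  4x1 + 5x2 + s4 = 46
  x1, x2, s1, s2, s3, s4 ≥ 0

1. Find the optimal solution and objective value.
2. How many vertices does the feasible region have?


1. x1 = 9, x2 = 2, z = 122
2. 4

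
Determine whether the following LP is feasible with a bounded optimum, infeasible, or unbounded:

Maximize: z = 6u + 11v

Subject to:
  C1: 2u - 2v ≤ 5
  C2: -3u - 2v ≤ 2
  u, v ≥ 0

Unbounded (objective can increase without bound)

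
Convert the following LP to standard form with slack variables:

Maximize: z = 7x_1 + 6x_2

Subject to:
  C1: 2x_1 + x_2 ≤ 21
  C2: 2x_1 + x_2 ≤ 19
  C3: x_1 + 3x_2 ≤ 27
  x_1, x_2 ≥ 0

max z = 7x_1 + 6x_2

s.t.
  2x_1 + x_2 + s1 = 21
  2x_1 + x_2 + s2 = 19
  x_1 + 3x_2 + s3 = 27
  x_1, x_2, s1, s2, s3 ≥ 0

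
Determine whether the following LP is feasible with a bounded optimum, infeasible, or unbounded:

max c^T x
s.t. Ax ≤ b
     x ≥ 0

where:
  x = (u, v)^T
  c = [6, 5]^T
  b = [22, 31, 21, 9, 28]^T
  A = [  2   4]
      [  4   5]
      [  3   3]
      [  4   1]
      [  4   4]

Feasible with a bounded optimal solution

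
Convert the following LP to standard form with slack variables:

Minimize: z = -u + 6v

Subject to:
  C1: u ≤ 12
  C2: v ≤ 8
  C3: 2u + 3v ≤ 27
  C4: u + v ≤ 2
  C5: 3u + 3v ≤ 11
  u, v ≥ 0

min z = -u + 6v

s.t.
  u + s1 = 12
  v + s2 = 8
  2u + 3v + s3 = 27
  u + v + s4 = 2
  3u + 3v + s5 = 11
  u, v, s1, s2, s3, s4, s5 ≥ 0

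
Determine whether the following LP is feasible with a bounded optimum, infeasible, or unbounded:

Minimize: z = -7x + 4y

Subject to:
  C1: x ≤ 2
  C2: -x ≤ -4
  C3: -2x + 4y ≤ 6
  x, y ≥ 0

Infeasible (no feasible solution exists)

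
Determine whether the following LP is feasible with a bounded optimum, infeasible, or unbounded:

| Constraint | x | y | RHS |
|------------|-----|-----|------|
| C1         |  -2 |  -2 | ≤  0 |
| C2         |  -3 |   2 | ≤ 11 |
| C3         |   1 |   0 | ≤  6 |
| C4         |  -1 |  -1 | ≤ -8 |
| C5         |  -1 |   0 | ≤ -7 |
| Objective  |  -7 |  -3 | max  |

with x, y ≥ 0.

Infeasible (no feasible solution exists)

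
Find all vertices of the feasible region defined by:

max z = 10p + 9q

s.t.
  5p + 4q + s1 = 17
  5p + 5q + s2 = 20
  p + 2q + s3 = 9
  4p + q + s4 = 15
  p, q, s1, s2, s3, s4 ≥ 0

(0, 0), (3.4, 0), (1, 3), (0, 4)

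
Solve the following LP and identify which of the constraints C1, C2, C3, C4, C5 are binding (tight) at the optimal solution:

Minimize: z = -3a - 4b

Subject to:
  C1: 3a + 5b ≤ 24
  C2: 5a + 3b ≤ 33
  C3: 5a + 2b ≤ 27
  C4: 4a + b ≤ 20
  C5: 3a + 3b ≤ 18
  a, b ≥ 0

At a = 3, b = 3, compute slack b - a·x for each constraint:
  C1: 24 − 24 = 0  (binding)
  C2: 33 − 24 = 9  (slack)
  C3: 27 − 21 = 6  (slack)
  C4: 20 − 15 = 5  (slack)
  C5: 18 − 18 = 0  (binding)

Optimal: a = 3, b = 3
Binding: C1, C5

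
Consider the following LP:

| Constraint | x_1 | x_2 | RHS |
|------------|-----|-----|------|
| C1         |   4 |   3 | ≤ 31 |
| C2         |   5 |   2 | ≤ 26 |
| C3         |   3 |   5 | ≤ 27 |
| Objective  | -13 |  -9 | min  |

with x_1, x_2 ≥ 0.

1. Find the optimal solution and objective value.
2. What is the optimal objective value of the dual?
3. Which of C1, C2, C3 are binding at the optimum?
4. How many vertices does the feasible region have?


1. x_1 = 4, x_2 = 3, z = -79
2. -79
3. C2, C3
4. 4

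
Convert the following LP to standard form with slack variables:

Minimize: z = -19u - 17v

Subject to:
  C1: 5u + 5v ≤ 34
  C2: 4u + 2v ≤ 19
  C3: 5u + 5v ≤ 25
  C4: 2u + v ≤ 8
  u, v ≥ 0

min z = -19u - 17v

s.t.
  5u + 5v + s1 = 34
  4u + 2v + s2 = 19
  5u + 5v + s3 = 25
  2u + v + s4 = 8
  u, v, s1, s2, s3, s4 ≥ 0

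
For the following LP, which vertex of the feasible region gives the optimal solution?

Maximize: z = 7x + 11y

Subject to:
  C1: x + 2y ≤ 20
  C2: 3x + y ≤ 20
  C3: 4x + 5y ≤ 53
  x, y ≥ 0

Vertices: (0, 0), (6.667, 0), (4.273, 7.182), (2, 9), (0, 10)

Evaluate the objective at each vertex of the feasible region:
  z(0, 0) = 0
  z(6.667, 0) = 46.67
  z(4.273, 7.182) = 108.9
  z(2, 9) = 113  ←
  z(0, 10) = 110
The maximum is at x = 2, y = 9.

(2, 9)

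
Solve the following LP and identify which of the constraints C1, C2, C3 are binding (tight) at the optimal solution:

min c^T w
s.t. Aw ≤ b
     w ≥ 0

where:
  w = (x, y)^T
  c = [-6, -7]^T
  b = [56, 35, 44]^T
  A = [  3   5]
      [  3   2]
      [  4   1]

At x = 7, y = 7, compute slack b - a·x for each constraint:
  C1: 56 − 56 = 0  (binding)
  C2: 35 − 35 = 0  (binding)
  C3: 44 − 35 = 9  (slack)

Optimal: x = 7, y = 7
Binding: C1, C2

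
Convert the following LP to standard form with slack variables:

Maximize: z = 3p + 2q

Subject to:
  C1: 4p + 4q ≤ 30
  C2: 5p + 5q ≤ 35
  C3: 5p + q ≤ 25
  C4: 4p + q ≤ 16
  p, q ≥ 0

max z = 3p + 2q

s.t.
  4p + 4q + s1 = 30
  5p + 5q + s2 = 35
  5p + q + s3 = 25
  4p + q + s4 = 16
  p, q, s1, s2, s3, s4 ≥ 0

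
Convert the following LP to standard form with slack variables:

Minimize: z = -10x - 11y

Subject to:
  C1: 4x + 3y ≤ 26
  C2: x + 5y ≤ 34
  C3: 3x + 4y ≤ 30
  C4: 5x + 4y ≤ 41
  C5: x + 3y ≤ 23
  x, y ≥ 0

min z = -10x - 11y

s.t.
  4x + 3y + s1 = 26
  x + 5y + s2 = 34
  3x + 4y + s3 = 30
  5x + 4y + s4 = 41
  x + 3y + s5 = 23
  x, y, s1, s2, s3, s4, s5 ≥ 0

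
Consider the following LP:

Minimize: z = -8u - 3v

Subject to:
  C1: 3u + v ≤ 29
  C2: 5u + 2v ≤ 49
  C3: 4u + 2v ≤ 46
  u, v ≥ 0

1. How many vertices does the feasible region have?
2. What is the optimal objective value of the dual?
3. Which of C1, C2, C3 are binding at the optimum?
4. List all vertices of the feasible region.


1. 5
2. -78
3. C1, C2
4. (0, 0), (9.667, 0), (9, 2), (3, 17), (0, 23)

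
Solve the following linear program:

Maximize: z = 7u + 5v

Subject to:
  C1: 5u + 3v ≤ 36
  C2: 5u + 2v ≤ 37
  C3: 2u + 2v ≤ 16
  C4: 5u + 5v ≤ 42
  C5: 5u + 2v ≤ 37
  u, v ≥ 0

Evaluate the objective at each vertex of the feasible region:
  z(0, 0) = 0
  z(7.2, 0) = 50.4
  z(6, 2) = 52  ←
  z(0, 8) = 40
The maximum is at u = 6, v = 2.

u = 6, v = 2, z = 52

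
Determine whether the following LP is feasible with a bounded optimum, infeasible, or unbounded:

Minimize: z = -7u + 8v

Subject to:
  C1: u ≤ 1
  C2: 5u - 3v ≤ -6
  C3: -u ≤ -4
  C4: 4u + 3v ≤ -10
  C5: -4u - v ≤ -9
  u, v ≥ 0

Infeasible (no feasible solution exists)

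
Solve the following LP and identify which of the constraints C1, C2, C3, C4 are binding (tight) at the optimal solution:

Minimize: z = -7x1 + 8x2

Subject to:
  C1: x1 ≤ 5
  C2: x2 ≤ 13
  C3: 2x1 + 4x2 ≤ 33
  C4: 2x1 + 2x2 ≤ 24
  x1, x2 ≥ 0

At x1 = 5, x2 = 0, compute slack b - a·x for each constraint:
  C1: 5 − 5 = 0  (binding)
  C2: 13 − 0 = 13  (slack)
  C3: 33 − 10 = 23  (slack)
  C4: 24 − 10 = 14  (slack)

Optimal: x1 = 5, x2 = 0
Binding: C1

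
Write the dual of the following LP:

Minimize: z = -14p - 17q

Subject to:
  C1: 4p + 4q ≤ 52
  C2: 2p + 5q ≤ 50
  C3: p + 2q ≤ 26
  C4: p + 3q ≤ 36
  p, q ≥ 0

Primal min cᵀx s.t. Ax ≤ b, x ≥ 0  →  Dual max −bᵀy s.t. Aᵀy ≥ −c, y ≥ 0.

Maximize: z = -52y1 - 50y2 - 26y3 - 36y4

Subject to:
  4y1 + 2y2 + y3 + y4 ≥ 14
  4y1 + 5y2 + 2y3 + 3y4 ≥ 17
  y1, y2, y3, y4 ≥ 0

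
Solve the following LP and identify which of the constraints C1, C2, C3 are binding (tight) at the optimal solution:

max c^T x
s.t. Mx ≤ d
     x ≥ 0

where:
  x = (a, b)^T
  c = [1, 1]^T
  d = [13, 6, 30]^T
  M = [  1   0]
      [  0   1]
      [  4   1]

At a = 6, b = 6, compute slack b - a·x for each constraint:
  C1: 13 − 6 = 7  (slack)
  C2: 6 − 6 = 0  (binding)
  C3: 30 − 30 = 0  (binding)

Optimal: a = 6, b = 6
Binding: C2, C3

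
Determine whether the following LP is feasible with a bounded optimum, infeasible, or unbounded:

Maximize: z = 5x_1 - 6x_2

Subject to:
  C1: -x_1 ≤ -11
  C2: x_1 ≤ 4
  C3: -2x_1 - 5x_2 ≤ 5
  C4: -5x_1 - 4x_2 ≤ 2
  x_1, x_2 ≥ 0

Infeasible (no feasible solution exists)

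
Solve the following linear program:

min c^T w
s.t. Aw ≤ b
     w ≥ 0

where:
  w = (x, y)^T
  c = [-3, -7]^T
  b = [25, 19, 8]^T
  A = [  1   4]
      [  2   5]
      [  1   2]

Evaluate the objective at each vertex of the feasible region:
  z(0, 0) = 0
  z(8, 0) = -24
  z(2, 3) = -27  ←
  z(0, 3.8) = -26.6
The minimum is at x = 2, y = 3.

x = 2, y = 3, z = -27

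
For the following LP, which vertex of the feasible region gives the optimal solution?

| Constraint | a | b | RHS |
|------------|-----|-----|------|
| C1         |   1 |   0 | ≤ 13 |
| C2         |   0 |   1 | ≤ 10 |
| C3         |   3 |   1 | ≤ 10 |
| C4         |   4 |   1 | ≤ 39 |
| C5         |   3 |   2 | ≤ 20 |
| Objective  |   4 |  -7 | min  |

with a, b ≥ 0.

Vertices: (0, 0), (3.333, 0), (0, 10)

Evaluate the objective at each vertex of the feasible region:
  z(0, 0) = 0
  z(3.333, 0) = 13.33
  z(0, 10) = -70  ←
The minimum is at a = 0, b = 10.

(0, 10)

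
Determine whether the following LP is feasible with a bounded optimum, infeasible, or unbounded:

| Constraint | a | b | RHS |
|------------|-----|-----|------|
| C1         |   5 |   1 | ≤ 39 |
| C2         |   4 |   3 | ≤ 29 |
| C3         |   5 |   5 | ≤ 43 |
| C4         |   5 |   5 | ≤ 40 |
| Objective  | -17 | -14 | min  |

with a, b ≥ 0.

Feasible with a bounded optimal solution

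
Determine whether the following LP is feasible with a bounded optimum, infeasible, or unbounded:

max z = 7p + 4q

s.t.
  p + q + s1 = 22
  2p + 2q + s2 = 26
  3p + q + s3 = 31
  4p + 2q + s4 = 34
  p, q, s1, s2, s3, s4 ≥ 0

Feasible with a bounded optimal solution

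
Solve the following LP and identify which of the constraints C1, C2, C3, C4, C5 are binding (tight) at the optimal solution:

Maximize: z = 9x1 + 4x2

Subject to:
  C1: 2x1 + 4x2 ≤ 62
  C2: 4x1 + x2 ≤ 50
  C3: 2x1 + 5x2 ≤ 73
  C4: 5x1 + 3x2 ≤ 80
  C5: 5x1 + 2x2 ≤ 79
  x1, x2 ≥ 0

At x1 = 10, x2 = 10, compute slack b - a·x for each constraint:
  C1: 62 − 60 = 2  (slack)
  C2: 50 − 50 = 0  (binding)
  C3: 73 − 70 = 3  (slack)
  C4: 80 − 80 = 0  (binding)
  C5: 79 − 70 = 9  (slack)

Optimal: x1 = 10, x2 = 10
Binding: C2, C4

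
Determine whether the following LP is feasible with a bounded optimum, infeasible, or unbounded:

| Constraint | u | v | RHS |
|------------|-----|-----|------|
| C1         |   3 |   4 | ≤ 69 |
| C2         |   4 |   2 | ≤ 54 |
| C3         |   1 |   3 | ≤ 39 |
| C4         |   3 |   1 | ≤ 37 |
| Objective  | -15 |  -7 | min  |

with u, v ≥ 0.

Feasible with a bounded optimal solution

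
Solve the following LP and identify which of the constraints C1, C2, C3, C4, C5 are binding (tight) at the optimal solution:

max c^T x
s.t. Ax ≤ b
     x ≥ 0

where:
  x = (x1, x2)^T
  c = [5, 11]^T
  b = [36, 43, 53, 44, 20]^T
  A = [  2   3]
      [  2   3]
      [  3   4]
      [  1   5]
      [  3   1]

At x1 = 4, x2 = 8, compute slack b - a·x for each constraint:
  C1: 36 − 32 = 4  (slack)
  C2: 43 − 32 = 11  (slack)
  C3: 53 − 44 = 9  (slack)
  C4: 44 − 44 = 0  (binding)
  C5: 20 − 20 = 0  (binding)

Optimal: x1 = 4, x2 = 8
Binding: C4, C5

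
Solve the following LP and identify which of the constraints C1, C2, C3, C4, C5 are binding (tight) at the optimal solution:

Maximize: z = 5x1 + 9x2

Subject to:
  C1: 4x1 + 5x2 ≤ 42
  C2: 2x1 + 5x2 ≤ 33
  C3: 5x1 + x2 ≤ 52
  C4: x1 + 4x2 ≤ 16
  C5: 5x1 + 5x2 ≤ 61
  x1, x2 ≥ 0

At x1 = 8, x2 = 2, compute slack b - a·x for each constraint:
  C1: 42 − 42 = 0  (binding)
  C2: 33 − 26 = 7  (slack)
  C3: 52 − 42 = 10  (slack)
  C4: 16 − 16 = 0  (binding)
  C5: 61 − 50 = 11  (slack)

Optimal: x1 = 8, x2 = 2
Binding: C1, C4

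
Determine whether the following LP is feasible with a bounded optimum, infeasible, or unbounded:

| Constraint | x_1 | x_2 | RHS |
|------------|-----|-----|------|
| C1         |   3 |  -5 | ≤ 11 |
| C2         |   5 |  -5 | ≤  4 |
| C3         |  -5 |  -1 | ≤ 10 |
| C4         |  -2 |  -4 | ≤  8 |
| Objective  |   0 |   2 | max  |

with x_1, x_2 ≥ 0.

Unbounded (objective can increase without bound)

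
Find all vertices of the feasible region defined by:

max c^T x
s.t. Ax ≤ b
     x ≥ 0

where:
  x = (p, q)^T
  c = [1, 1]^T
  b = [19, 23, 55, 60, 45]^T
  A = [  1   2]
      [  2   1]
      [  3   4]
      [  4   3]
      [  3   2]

(0, 0), (11.5, 0), (9, 5), (0, 9.5)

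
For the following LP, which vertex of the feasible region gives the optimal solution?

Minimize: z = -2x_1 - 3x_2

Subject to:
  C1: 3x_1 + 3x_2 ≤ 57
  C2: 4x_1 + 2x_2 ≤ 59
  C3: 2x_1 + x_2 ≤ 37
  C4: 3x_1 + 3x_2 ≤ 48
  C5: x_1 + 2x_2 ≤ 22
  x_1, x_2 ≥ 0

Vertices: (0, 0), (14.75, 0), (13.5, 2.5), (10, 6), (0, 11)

Evaluate the objective at each vertex of the feasible region:
  z(0, 0) = 0
  z(14.75, 0) = -29.5
  z(13.5, 2.5) = -34.5
  z(10, 6) = -38  ←
  z(0, 11) = -33
The minimum is at x_1 = 10, x_2 = 6.

(10, 6)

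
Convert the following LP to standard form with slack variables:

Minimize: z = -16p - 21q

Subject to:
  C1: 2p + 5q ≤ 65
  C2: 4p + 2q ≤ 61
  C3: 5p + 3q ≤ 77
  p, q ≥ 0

min z = -16p - 21q

s.t.
  2p + 5q + s1 = 65
  4p + 2q + s2 = 61
  5p + 3q + s3 = 77
  p, q, s1, s2, s3 ≥ 0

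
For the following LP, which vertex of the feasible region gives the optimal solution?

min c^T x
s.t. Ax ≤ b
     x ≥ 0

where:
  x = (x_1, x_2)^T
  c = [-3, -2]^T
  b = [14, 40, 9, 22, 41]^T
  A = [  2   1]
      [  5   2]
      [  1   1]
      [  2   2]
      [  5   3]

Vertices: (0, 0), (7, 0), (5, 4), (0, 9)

Evaluate the objective at each vertex of the feasible region:
  z(0, 0) = 0
  z(7, 0) = -21
  z(5, 4) = -23  ←
  z(0, 9) = -18
The minimum is at x_1 = 5, x_2 = 4.

(5, 4)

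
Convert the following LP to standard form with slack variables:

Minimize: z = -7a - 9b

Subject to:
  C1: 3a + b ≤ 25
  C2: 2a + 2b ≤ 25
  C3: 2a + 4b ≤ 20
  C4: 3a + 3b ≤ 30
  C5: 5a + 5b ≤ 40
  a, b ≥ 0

min z = -7a - 9b

s.t.
  3a + b + s1 = 25
  2a + 2b + s2 = 25
  2a + 4b + s3 = 20
  3a + 3b + s4 = 30
  5a + 5b + s5 = 40
  a, b, s1, s2, s3, s4, s5 ≥ 0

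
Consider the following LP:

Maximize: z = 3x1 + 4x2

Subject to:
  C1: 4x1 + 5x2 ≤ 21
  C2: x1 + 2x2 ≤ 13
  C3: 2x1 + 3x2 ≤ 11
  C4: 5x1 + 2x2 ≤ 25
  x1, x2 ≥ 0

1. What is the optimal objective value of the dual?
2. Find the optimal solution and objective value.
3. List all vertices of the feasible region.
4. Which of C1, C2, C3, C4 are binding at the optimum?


1. 16
2. x1 = 4, x2 = 1, z = 16
3. (0, 0), (5, 0), (4.882, 0.2941), (4, 1), (0, 3.667)
4. C1, C3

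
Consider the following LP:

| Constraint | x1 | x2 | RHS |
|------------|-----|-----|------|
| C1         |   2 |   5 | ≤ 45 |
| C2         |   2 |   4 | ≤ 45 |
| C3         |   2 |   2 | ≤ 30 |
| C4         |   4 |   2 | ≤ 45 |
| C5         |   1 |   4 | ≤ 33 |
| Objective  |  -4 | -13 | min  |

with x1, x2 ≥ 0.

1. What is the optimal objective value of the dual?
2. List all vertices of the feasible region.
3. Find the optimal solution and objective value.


1. -111
2. (0, 0), (11.25, 0), (8.438, 5.625), (5, 7), (0, 8.25)
3. x1 = 5, x2 = 7, z = -111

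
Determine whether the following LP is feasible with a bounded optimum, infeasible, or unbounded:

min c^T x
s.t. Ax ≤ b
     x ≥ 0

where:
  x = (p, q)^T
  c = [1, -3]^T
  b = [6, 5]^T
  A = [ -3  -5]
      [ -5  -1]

Unbounded (objective can decrease without bound)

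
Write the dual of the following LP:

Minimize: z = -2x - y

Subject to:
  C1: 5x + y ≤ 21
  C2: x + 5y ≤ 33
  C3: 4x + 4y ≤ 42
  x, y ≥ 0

Primal min cᵀx s.t. Ax ≤ b, x ≥ 0  →  Dual max −bᵀy s.t. Aᵀy ≥ −c, y ≥ 0.

Maximize: z = -21y1 - 33y2 - 42y3

Subject to:
  5y1 + y2 + 4y3 ≥ 2
  y1 + 5y2 + 4y3 ≥ 1
  y1, y2, y3 ≥ 0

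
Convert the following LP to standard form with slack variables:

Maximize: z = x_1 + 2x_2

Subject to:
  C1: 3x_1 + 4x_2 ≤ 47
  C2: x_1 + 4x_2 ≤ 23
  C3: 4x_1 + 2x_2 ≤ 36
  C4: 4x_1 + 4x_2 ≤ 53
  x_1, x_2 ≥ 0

max z = x_1 + 2x_2

s.t.
  3x_1 + 4x_2 + s1 = 47
  x_1 + 4x_2 + s2 = 23
  4x_1 + 2x_2 + s3 = 36
  4x_1 + 4x_2 + s4 = 53
  x_1, x_2, s1, s2, s3, s4 ≥ 0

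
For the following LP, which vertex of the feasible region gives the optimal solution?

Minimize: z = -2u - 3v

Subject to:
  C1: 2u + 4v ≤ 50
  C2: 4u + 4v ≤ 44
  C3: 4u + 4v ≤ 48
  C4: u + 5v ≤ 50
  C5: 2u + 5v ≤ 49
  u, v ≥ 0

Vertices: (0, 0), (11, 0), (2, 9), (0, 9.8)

Evaluate the objective at each vertex of the feasible region:
  z(0, 0) = 0
  z(11, 0) = -22
  z(2, 9) = -31  ←
  z(0, 9.8) = -29.4
The minimum is at u = 2, v = 9.

(2, 9)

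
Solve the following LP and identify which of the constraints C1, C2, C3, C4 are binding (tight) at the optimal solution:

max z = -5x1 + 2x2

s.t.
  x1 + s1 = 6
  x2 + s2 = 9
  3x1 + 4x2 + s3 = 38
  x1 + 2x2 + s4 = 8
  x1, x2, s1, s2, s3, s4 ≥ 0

At x1 = 0, x2 = 4, compute slack b - a·x for each constraint:
  C1: 6 − 0 = 6  (slack)
  C2: 9 − 4 = 5  (slack)
  C3: 38 − 16 = 22  (slack)
  C4: 8 − 8 = 0  (binding)

Optimal: x1 = 0, x2 = 4
Binding: C4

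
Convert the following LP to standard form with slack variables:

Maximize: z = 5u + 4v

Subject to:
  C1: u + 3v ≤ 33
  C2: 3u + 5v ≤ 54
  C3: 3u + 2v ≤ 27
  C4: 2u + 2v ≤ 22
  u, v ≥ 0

max z = 5u + 4v

s.t.
  u + 3v + s1 = 33
  3u + 5v + s2 = 54
  3u + 2v + s3 = 27
  2u + 2v + s4 = 22
  u, v, s1, s2, s3, s4 ≥ 0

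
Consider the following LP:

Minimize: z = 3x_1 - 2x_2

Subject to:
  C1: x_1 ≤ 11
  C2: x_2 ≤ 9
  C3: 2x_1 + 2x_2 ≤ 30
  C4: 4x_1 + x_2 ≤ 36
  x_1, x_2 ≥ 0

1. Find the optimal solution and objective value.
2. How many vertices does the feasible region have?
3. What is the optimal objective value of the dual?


1. x_1 = 0, x_2 = 9, z = -18
2. 5
3. -18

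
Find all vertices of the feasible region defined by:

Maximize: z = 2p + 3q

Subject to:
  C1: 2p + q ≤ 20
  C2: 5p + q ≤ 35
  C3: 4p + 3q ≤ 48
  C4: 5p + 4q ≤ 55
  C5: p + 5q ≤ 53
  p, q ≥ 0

(0, 0), (7, 0), (5.667, 6.667), (3, 10), (0, 10.6)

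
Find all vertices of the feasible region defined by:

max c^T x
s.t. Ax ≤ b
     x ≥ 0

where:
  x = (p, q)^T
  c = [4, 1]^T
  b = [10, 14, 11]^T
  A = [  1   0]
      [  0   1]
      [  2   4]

(0, 0), (5.5, 0), (0, 2.75)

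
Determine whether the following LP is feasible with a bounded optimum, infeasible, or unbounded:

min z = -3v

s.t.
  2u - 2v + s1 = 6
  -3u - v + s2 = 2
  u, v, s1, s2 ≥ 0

Unbounded (objective can decrease without bound)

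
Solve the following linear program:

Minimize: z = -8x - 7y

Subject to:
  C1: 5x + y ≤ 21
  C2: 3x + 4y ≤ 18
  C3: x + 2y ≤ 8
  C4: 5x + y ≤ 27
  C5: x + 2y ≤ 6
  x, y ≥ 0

Evaluate the objective at each vertex of the feasible region:
  z(0, 0) = 0
  z(4.2, 0) = -33.6
  z(4, 1) = -39  ←
  z(0, 3) = -21
The minimum is at x = 4, y = 1.

x = 4, y = 1, z = -39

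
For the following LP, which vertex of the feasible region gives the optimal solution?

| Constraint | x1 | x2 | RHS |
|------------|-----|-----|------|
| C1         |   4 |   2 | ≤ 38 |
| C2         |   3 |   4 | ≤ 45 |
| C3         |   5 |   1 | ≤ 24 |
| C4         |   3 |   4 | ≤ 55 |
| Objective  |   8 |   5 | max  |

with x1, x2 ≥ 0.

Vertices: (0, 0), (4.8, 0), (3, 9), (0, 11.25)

Evaluate the objective at each vertex of the feasible region:
  z(0, 0) = 0
  z(4.8, 0) = 38.4
  z(3, 9) = 69  ←
  z(0, 11.25) = 56.25
The maximum is at x1 = 3, x2 = 9.

(3, 9)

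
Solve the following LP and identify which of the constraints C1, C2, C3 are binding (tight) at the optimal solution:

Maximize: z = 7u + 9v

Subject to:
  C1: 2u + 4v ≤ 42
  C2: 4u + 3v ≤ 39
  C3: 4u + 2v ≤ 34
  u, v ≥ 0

At u = 3, v = 9, compute slack b - a·x for each constraint:
  C1: 42 − 42 = 0  (binding)
  C2: 39 − 39 = 0  (binding)
  C3: 34 − 30 = 4  (slack)

Optimal: u = 3, v = 9
Binding: C1, C2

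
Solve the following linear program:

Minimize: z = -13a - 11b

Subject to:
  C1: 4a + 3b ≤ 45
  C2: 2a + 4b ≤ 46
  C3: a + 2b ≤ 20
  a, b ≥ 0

Evaluate the objective at each vertex of the feasible region:
  z(0, 0) = 0
  z(11.25, 0) = -146.2
  z(6, 7) = -155  ←
  z(0, 10) = -110
The minimum is at a = 6, b = 7.

a = 6, b = 7, z = -155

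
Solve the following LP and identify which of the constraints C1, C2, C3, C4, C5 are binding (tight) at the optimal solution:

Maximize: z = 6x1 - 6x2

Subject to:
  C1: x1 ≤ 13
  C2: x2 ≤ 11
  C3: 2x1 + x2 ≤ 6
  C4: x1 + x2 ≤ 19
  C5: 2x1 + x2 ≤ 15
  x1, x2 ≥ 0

At x1 = 3, x2 = 0, compute slack b - a·x for each constraint:
  C1: 13 − 3 = 10  (slack)
  C2: 11 − 0 = 11  (slack)
  C3: 6 − 6 = 0  (binding)
  C4: 19 − 3 = 16  (slack)
  C5: 15 − 6 = 9  (slack)

Optimal: x1 = 3, x2 = 0
Binding: C3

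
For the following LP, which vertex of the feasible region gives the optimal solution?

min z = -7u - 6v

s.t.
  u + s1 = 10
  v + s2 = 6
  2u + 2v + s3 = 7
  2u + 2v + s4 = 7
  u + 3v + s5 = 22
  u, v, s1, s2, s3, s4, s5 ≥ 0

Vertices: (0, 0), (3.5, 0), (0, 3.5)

Evaluate the objective at each vertex of the feasible region:
  z(0, 0) = 0
  z(3.5, 0) = -24.5  ←
  z(0, 3.5) = -21
The minimum is at u = 3.5, v = 0.

(3.5, 0)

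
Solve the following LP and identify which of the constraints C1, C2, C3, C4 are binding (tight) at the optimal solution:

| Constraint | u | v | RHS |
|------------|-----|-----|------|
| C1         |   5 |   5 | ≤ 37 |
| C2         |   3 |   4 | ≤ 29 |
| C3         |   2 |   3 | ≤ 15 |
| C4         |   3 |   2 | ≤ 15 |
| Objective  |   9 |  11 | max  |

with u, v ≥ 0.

At u = 3, v = 3, compute slack b - a·x for each constraint:
  C1: 37 − 30 = 7  (slack)
  C2: 29 − 21 = 8  (slack)
  C3: 15 − 15 = 0  (binding)
  C4: 15 − 15 = 0  (binding)

Optimal: u = 3, v = 3
Binding: C3, C4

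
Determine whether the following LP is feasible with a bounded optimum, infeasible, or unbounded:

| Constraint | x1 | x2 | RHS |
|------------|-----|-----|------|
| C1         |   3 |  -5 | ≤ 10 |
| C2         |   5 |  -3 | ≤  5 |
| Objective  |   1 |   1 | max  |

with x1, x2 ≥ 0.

Unbounded (objective can increase without bound)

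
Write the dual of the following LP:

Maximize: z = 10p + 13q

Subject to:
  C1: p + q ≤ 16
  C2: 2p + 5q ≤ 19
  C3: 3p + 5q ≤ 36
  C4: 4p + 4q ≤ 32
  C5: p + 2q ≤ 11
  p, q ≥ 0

Primal max cᵀx s.t. Ax ≤ b, x ≥ 0  →  Dual min bᵀy s.t. Aᵀy ≥ c, y ≥ 0.

Minimize: z = 16y1 + 19y2 + 36y3 + 32y4 + 11y5

Subject to:
  y1 + 2y2 + 3y3 + 4y4 + y5 ≥ 10
  y1 + 5y2 + 5y3 + 4y4 + 2y5 ≥ 13
  y1, y2, y3, y4, y5 ≥ 0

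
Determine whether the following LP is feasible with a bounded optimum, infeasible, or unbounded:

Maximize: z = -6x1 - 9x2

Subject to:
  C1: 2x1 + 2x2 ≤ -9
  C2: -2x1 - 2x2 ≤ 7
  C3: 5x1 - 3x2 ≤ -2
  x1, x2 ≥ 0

Infeasible (no feasible solution exists)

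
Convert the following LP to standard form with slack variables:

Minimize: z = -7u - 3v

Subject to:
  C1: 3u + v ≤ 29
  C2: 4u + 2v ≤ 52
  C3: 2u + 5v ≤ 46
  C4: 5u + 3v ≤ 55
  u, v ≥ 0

min z = -7u - 3v

s.t.
  3u + v + s1 = 29
  4u + 2v + s2 = 52
  2u + 5v + s3 = 46
  5u + 3v + s4 = 55
  u, v, s1, s2, s3, s4 ≥ 0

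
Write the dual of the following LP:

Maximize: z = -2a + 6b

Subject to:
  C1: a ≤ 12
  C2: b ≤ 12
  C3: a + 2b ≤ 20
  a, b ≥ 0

Primal max cᵀx s.t. Ax ≤ b, x ≥ 0  →  Dual min bᵀy s.t. Aᵀy ≥ c, y ≥ 0.

Minimize: z = 12y1 + 12y2 + 20y3

Subject to:
  y1 + y3 ≥ -2
  y2 + 2y3 ≥ 6
  y1, y2, y3 ≥ 0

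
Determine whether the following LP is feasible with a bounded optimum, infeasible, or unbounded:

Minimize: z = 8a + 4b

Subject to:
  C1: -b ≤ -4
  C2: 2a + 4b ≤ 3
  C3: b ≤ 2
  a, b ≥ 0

Infeasible (no feasible solution exists)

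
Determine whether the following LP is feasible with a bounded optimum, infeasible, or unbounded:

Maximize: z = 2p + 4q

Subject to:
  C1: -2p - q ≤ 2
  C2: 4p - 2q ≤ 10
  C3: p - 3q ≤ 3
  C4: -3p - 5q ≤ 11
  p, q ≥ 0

Unbounded (objective can increase without bound)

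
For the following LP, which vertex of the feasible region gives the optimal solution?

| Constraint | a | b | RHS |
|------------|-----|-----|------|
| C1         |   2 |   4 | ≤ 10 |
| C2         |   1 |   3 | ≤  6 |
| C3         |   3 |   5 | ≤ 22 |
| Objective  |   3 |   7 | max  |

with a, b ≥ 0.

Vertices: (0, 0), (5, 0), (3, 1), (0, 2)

Evaluate the objective at each vertex of the feasible region:
  z(0, 0) = 0
  z(5, 0) = 15
  z(3, 1) = 16  ←
  z(0, 2) = 14
The maximum is at a = 3, b = 1.

(3, 1)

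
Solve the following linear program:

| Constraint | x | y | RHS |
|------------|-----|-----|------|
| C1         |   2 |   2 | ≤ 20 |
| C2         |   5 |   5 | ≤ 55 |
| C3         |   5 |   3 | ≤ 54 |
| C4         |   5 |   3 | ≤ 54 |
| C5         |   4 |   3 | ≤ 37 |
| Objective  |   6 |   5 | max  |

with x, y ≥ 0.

Evaluate the objective at each vertex of the feasible region:
  z(0, 0) = 0
  z(9.25, 0) = 55.5
  z(7, 3) = 57  ←
  z(0, 10) = 50
The maximum is at x = 7, y = 3.

x = 7, y = 3, z = 57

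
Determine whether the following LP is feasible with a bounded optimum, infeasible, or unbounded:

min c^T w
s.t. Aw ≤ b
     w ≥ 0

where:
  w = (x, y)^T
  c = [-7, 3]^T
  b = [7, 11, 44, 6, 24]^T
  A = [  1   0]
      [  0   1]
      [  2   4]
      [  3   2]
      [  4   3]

Feasible with a bounded optimal solution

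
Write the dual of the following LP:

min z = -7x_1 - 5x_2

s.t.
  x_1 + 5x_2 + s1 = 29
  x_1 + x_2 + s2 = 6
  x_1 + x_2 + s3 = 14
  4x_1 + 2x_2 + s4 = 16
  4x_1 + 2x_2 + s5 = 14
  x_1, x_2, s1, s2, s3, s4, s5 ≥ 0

Primal min cᵀx s.t. Ax ≤ b, x ≥ 0  →  Dual max −bᵀy s.t. Aᵀy ≥ −c, y ≥ 0.

Maximize: z = -29y1 - 6y2 - 14y3 - 16y4 - 14y5

Subject to:
  y1 + y2 + y3 + 4y4 + 4y5 ≥ 7
  5y1 + y2 + y3 + 2y4 + 2y5 ≥ 5
  y1, y2, y3, y4, y5 ≥ 0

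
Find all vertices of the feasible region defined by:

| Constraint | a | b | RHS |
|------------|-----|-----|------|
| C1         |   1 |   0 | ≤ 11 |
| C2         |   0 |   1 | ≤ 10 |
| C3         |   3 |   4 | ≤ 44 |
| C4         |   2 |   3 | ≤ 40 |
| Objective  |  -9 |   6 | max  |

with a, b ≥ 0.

(0, 0), (11, 0), (11, 2.75), (1.333, 10), (0, 10)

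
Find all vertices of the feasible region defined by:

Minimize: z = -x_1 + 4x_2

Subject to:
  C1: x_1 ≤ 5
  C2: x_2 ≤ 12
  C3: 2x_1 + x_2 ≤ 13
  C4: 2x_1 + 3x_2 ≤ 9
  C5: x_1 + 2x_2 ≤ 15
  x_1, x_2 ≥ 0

(0, 0), (4.5, 0), (0, 3)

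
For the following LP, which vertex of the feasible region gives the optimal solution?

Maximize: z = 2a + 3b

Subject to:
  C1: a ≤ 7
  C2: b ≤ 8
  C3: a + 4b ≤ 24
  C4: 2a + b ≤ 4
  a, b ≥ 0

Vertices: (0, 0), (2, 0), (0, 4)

Evaluate the objective at each vertex of the feasible region:
  z(0, 0) = 0
  z(2, 0) = 4
  z(0, 4) = 12  ←
The maximum is at a = 0, b = 4.

(0, 4)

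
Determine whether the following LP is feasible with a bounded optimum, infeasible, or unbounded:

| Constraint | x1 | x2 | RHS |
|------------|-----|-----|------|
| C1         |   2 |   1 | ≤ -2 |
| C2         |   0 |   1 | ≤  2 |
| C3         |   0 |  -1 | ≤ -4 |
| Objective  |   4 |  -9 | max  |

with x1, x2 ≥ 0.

Infeasible (no feasible solution exists)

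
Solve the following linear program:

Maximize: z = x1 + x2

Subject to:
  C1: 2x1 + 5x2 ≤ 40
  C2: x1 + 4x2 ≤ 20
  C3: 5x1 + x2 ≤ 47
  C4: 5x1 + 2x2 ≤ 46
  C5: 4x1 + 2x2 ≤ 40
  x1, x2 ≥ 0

Evaluate the objective at each vertex of the feasible region:
  z(0, 0) = 0
  z(9.2, 0) = 9.2
  z(8, 3) = 11  ←
  z(0, 5) = 5
The maximum is at x1 = 8, x2 = 3.

x1 = 8, x2 = 3, z = 11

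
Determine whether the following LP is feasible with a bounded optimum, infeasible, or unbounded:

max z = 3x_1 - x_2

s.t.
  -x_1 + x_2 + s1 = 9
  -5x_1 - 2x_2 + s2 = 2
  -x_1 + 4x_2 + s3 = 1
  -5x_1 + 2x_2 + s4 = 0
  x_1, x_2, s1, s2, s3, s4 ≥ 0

Unbounded (objective can increase without bound)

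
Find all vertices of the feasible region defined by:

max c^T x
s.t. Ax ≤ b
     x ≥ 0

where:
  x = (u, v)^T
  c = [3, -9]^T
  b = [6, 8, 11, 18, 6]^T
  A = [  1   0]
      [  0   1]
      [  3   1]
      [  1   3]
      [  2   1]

(0, 0), (3, 0), (0, 6)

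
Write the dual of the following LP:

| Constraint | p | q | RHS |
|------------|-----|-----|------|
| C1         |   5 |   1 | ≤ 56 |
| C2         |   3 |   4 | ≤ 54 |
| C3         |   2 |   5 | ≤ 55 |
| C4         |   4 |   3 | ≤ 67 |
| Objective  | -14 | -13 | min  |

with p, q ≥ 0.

Primal min cᵀx s.t. Ax ≤ b, x ≥ 0  →  Dual max −bᵀy s.t. Aᵀy ≥ −c, y ≥ 0.

Maximize: z = -56y1 - 54y2 - 55y3 - 67y4

Subject to:
  5y1 + 3y2 + 2y3 + 4y4 ≥ 14
  y1 + 4y2 + 5y3 + 3y4 ≥ 13
  y1, y2, y3, y4 ≥ 0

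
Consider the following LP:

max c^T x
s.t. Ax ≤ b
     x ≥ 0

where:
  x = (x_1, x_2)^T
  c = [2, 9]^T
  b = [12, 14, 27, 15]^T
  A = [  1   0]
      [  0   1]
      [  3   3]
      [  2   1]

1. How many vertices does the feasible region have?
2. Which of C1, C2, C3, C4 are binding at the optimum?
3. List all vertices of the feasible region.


1. 4
2. C3
3. (0, 0), (7.5, 0), (6, 3), (0, 9)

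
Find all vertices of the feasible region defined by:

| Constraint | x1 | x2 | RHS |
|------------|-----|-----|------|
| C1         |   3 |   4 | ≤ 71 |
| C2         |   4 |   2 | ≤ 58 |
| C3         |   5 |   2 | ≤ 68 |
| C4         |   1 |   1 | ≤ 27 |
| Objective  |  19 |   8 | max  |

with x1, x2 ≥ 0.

(0, 0), (13.6, 0), (10, 9), (9, 11), (0, 17.75)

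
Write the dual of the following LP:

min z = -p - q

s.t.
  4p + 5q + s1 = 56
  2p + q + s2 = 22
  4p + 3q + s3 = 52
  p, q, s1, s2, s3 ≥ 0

Primal min cᵀx s.t. Ax ≤ b, x ≥ 0  →  Dual max −bᵀy s.t. Aᵀy ≥ −c, y ≥ 0.

Maximize: z = -56y1 - 22y2 - 52y3

Subject to:
  4y1 + 2y2 + 4y3 ≥ 1
  5y1 + y2 + 3y3 ≥ 1
  y1, y2, y3 ≥ 0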